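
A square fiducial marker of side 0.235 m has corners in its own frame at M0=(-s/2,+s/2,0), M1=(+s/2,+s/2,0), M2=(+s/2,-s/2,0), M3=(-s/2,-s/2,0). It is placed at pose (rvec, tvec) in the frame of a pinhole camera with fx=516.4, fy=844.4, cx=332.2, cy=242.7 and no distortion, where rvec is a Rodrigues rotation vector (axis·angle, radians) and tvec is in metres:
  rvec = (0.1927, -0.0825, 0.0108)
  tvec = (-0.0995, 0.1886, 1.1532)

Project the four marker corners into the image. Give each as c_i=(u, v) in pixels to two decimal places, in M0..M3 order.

Intrinsics K: fx=516.4, fy=844.4, cx=332.2, cy=242.7
Marker side s = 0.235 m; corners in marker frame (Z=0):
  M0 = (-0.1175, +0.1175, 0)
  M1 = (+0.1175, +0.1175, 0)
  M2 = (+0.1175, -0.1175, 0)
  M3 = (-0.1175, -0.1175, 0)
rvec = (0.1927, -0.0825, 0.0108), |rvec| = θ = 0.20990 rad = 12.026°
Rodrigues: sinθ=0.20836, 1−cosθ=0.02195; R = I + sinθ·[k]× + (1−cosθ)·[k]×²:
    [+0.99655 -0.01864 -0.08086]
    [+0.00280 +0.98144 -0.19173]
    [+0.08293 +0.19084 +0.97811]
t = (-0.0995, 0.1886, 1.1532) m
M0: Pc = R·M0+t = (-0.21879, +0.30359, +1.16588); u = 516.4·(-0.21879)/1.16588 + 332.2 = 235.2941, v = 844.4·(+0.30359)/1.16588 + 242.7 = 462.5784
M1: Pc = R·M1+t = (+0.01540, +0.30425, +1.18537); u = 516.4·(+0.01540)/1.18537 + 332.2 = 338.9109, v = 844.4·(+0.30425)/1.18537 + 242.7 = 459.4322
M2: Pc = R·M2+t = (+0.01979, +0.07361, +1.14052); u = 516.4·(+0.01979)/1.14052 + 332.2 = 341.1582, v = 844.4·(+0.07361)/1.14052 + 242.7 = 297.1978
M3: Pc = R·M3+t = (-0.21440, +0.07295, +1.12103); u = 516.4·(-0.21440)/1.12103 + 332.2 = 233.4351, v = 844.4·(+0.07295)/1.12103 + 242.7 = 297.6495

c0=(235.29, 462.58) c1=(338.91, 459.43) c2=(341.16, 297.20) c3=(233.44, 297.65)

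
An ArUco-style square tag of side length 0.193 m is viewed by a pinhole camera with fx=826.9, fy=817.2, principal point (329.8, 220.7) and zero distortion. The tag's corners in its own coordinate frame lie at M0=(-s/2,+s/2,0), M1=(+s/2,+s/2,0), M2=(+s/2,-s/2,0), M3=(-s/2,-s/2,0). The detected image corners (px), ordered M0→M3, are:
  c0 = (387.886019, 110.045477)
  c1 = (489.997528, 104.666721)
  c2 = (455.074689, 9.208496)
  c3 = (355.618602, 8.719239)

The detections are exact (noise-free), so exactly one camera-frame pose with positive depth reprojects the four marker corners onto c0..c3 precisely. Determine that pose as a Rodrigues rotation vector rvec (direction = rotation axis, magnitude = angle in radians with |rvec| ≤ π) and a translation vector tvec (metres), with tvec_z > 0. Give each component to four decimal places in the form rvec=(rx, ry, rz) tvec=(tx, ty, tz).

rvec=(-0.3809, -0.4002, -0.1870) tvec=(0.1538, -0.2726, 1.3608)

Intrinsics K: fx=826.9, fy=817.2, cx=329.8, cy=220.7
Marker side s = 0.193 m; corners in marker frame (Z=0):
  M0 = (-0.0965, +0.0965, 0)
  M1 = (+0.0965, +0.0965, 0)
  M2 = (+0.0965, -0.0965, 0)
  M3 = (-0.0965, -0.0965, 0)
Detected image corners:
  c0 = (387.886019, 110.045477) px
  c1 = (489.997528, 104.666721) px
  c2 = (455.074689, 9.208496) px
  c3 = (355.618602, 8.719239) px
Planar DLT: solve 8×8 A·h = b for H (H[2,2]=1):
  H  [+649.99334 +73.98714 +423.23310]
  H  [+5.31014 +495.54350 +56.99646]
  H  [+0.30311 -0.23755 +1.00000]
B = K⁻¹H; ‖b₁‖=0.734849, ‖b₂‖=0.734850; λ = 2/(‖b₁‖+‖b₂‖) = 1.360823, sign → tz>0 ⇒ λ=+1.360823
r₁ = λ·B[:,0] = (+0.90518,-0.10255,+0.41248); r₂ = λ·B[:,1] = (+0.25069,+0.91250,-0.32327)
r₃ = r₁×r₂ = (-0.34323,+0.39602,+0.85168); SVD([r₁ r₂ r₃]) → R = UVᵀ:
  R  [+0.90518 +0.25069 -0.34323]
  R  [-0.10255 +0.91250 +0.39602]
  R  [+0.41248 -0.32327 +0.85168]
t = (+0.15376, -0.27260, +1.36082) m
tr R = 2.669355; θ = arccos((tr R − 1)/2) = 0.583249 rad = 33.418°
axis k = ((R−Rᵀ)₃₂, (R−Rᵀ)₁₃, (R−Rᵀ)₂₁) / (2 sinθ) = (-0.653022, -0.686084, -0.320702)
rvec = θ·k = (-0.380875, -0.400158, -0.187049)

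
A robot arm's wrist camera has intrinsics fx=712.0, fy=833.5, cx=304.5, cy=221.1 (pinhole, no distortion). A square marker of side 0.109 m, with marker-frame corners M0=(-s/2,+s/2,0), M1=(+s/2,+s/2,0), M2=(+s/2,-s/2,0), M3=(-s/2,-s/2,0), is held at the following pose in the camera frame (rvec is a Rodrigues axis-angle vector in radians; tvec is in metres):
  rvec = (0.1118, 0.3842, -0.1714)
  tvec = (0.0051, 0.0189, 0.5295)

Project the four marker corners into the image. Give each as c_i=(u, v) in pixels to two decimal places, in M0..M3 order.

Intrinsics K: fx=712.0, fy=833.5, cx=304.5, cy=221.1
Marker side s = 0.109 m; corners in marker frame (Z=0):
  M0 = (-0.0545, +0.0545, 0)
  M1 = (+0.0545, +0.0545, 0)
  M2 = (+0.0545, -0.0545, 0)
  M3 = (-0.0545, -0.0545, 0)
rvec = (0.1118, 0.3842, -0.1714), |rvec| = θ = 0.43530 rad = 24.941°
Rodrigues: sinθ=0.42168, 1−cosθ=0.09326; R = I + sinθ·[k]× + (1−cosθ)·[k]×²:
    [+0.91289 +0.18718 +0.36275]
    [-0.14490 +0.97939 -0.14071]
    [-0.38161 +0.07589 +0.92120]
t = (0.0051, 0.0189, 0.5295) m
M0: Pc = R·M0+t = (-0.03445, +0.08017, +0.55443); u = 712.0·(-0.03445)/0.55443 + 304.5 = 260.2575, v = 833.5·(+0.08017)/0.55443 + 221.1 = 341.6279
M1: Pc = R·M1+t = (+0.06505, +0.06438, +0.51284); u = 712.0·(+0.06505)/0.51284 + 304.5 = 394.8178, v = 833.5·(+0.06438)/0.51284 + 221.1 = 325.7345
M2: Pc = R·M2+t = (+0.04465, -0.04237, +0.50457); u = 712.0·(+0.04465)/0.50457 + 304.5 = 367.5085, v = 833.5·(-0.04237)/0.50457 + 221.1 = 151.1022
M3: Pc = R·M3+t = (-0.05485, -0.02658, +0.54616); u = 712.0·(-0.05485)/0.54616 + 304.5 = 232.9900, v = 833.5·(-0.02658)/0.54616 + 221.1 = 180.5364

c0=(260.26, 341.63) c1=(394.82, 325.73) c2=(367.51, 151.10) c3=(232.99, 180.54)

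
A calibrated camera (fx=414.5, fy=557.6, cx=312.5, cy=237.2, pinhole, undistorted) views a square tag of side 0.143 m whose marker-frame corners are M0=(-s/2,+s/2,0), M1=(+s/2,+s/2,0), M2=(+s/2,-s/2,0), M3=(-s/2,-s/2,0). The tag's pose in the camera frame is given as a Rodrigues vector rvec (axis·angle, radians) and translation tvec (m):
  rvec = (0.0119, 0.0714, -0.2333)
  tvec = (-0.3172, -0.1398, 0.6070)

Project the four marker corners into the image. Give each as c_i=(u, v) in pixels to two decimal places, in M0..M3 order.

c0=(62.04, 188.25) c1=(153.29, 156.88) c2=(130.35, 27.87) c3=(39.42, 61.44)

Intrinsics K: fx=414.5, fy=557.6, cx=312.5, cy=237.2
Marker side s = 0.143 m; corners in marker frame (Z=0):
  M0 = (-0.0715, +0.0715, 0)
  M1 = (+0.0715, +0.0715, 0)
  M2 = (+0.0715, -0.0715, 0)
  M3 = (-0.0715, -0.0715, 0)
rvec = (0.0119, 0.0714, -0.2333), |rvec| = θ = 0.24427 rad = 13.996°
Rodrigues: sinθ=0.24185, 1−cosθ=0.02969; R = I + sinθ·[k]× + (1−cosθ)·[k]×²:
    [+0.97038 +0.23141 +0.06931]
    [-0.23056 +0.97285 -0.02007]
    [-0.07207 +0.00349 +0.99739]
t = (-0.3172, -0.1398, 0.6070) m
M0: Pc = R·M0+t = (-0.37004, -0.05376, +0.61240); u = 414.5·(-0.37004)/0.61240 + 312.5 = 62.0437, v = 557.6·(-0.05376)/0.61240 + 237.2 = 188.2547
M1: Pc = R·M1+t = (-0.23127, -0.08673, +0.60210); u = 414.5·(-0.23127)/0.60210 + 312.5 = 153.2861, v = 557.6·(-0.08673)/0.60210 + 237.2 = 156.8828
M2: Pc = R·M2+t = (-0.26436, -0.22584, +0.60160); u = 414.5·(-0.26436)/0.60160 + 312.5 = 130.3538, v = 557.6·(-0.22584)/0.60160 + 237.2 = 27.8727
M3: Pc = R·M3+t = (-0.40313, -0.19287, +0.61190); u = 414.5·(-0.40313)/0.61190 + 312.5 = 39.4231, v = 557.6·(-0.19287)/0.61190 + 237.2 = 61.4431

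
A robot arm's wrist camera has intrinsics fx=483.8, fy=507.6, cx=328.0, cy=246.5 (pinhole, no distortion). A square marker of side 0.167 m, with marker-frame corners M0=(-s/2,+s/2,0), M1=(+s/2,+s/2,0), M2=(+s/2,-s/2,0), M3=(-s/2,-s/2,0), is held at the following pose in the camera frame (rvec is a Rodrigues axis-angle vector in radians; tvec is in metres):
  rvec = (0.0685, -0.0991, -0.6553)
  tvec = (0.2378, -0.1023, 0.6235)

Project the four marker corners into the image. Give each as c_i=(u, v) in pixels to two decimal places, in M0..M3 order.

Intrinsics K: fx=483.8, fy=507.6, cx=328.0, cy=246.5
Marker side s = 0.167 m; corners in marker frame (Z=0):
  M0 = (-0.0835, +0.0835, 0)
  M1 = (+0.0835, +0.0835, 0)
  M2 = (+0.0835, -0.0835, 0)
  M3 = (-0.0835, -0.0835, 0)
rvec = (0.0685, -0.0991, -0.6553), |rvec| = θ = 0.66628 rad = 38.175°
Rodrigues: sinθ=0.61807, 1−cosθ=0.21387; R = I + sinθ·[k]× + (1−cosθ)·[k]×²:
    [+0.78839 +0.60461 -0.11355]
    [-0.61115 +0.79086 -0.03226]
    [+0.07030 +0.09483 +0.99301]
t = (0.2378, -0.1023, 0.6235) m
M0: Pc = R·M0+t = (+0.22245, +0.01477, +0.62555); u = 483.8·(+0.22245)/0.62555 + 328.0 = 500.0469, v = 507.6·(+0.01477)/0.62555 + 246.5 = 258.4832
M1: Pc = R·M1+t = (+0.35412, -0.08729, +0.63729); u = 483.8·(+0.35412)/0.63729 + 328.0 = 596.8278, v = 507.6·(-0.08729)/0.63729 + 246.5 = 176.9699
M2: Pc = R·M2+t = (+0.25315, -0.21937, +0.62145); u = 483.8·(+0.25315)/0.62145 + 328.0 = 525.0735, v = 507.6·(-0.21937)/0.62145 + 246.5 = 67.3212
M3: Pc = R·M3+t = (+0.12148, -0.11731, +0.60971); u = 483.8·(+0.12148)/0.60971 + 328.0 = 424.3970, v = 507.6·(-0.11731)/0.60971 + 246.5 = 148.8403

c0=(500.05, 258.48) c1=(596.83, 176.97) c2=(525.07, 67.32) c3=(424.40, 148.84)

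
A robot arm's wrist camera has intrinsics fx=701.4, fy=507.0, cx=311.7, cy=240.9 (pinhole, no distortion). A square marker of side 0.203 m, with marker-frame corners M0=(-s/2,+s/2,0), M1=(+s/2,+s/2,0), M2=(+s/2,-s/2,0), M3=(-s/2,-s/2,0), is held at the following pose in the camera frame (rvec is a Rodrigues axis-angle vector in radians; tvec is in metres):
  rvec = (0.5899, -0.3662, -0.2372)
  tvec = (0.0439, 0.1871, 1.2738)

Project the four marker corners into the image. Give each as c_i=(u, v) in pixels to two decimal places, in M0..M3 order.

c0=(291.89, 357.96) c1=(387.86, 329.09) c2=(382.10, 270.60) c3=(276.35, 299.66)

Intrinsics K: fx=701.4, fy=507.0, cx=311.7, cy=240.9
Marker side s = 0.203 m; corners in marker frame (Z=0):
  M0 = (-0.1015, +0.1015, 0)
  M1 = (+0.1015, +0.1015, 0)
  M2 = (+0.1015, -0.1015, 0)
  M3 = (-0.1015, -0.1015, 0)
rvec = (0.5899, -0.3662, -0.2372), |rvec| = θ = 0.73372 rad = 42.039°
Rodrigues: sinθ=0.66964, 1−cosθ=0.25731; R = I + sinθ·[k]× + (1−cosθ)·[k]×²:
    [+0.90901 +0.11323 -0.40110]
    [-0.31973 +0.80678 -0.49686]
    [+0.26734 +0.57990 +0.76958]
t = (0.0439, 0.1871, 1.2738) m
M0: Pc = R·M0+t = (-0.03687, +0.30144, +1.30552); u = 701.4·(-0.03687)/1.30552 + 311.7 = 291.8905, v = 507.0·(+0.30144)/1.30552 + 240.9 = 357.9647
M1: Pc = R·M1+t = (+0.14766, +0.23654, +1.35979); u = 701.4·(+0.14766)/1.35979 + 311.7 = 387.8638, v = 507.0·(+0.23654)/1.35979 + 240.9 = 329.0924
M2: Pc = R·M2+t = (+0.12467, +0.07276, +1.24208); u = 701.4·(+0.12467)/1.24208 + 311.7 = 382.1021, v = 507.0·(+0.07276)/1.24208 + 240.9 = 270.5991
M3: Pc = R·M3+t = (-0.05986, +0.13766, +1.18781); u = 701.4·(-0.05986)/1.18781 + 311.7 = 276.3540, v = 507.0·(+0.13766)/1.18781 + 240.9 = 299.6603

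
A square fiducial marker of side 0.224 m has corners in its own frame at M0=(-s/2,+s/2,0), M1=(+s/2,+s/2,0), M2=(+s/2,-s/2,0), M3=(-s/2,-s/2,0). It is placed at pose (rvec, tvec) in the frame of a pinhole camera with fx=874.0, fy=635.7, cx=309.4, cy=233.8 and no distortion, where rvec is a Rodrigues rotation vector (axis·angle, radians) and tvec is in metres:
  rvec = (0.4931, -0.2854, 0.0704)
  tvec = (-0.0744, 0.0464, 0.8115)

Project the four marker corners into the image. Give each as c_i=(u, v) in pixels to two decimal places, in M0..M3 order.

c0=(102.28, 344.86) c1=(326.75, 336.59) c2=(362.36, 191.85) c3=(109.49, 188.52)

Intrinsics K: fx=874.0, fy=635.7, cx=309.4, cy=233.8
Marker side s = 0.224 m; corners in marker frame (Z=0):
  M0 = (-0.1120, +0.1120, 0)
  M1 = (+0.1120, +0.1120, 0)
  M2 = (+0.1120, -0.1120, 0)
  M3 = (-0.1120, -0.1120, 0)
rvec = (0.4931, -0.2854, 0.0704), |rvec| = θ = 0.57407 rad = 32.892°
Rodrigues: sinθ=0.54305, 1−cosθ=0.16030; R = I + sinθ·[k]× + (1−cosθ)·[k]×²:
    [+0.95797 -0.13505 -0.25309]
    [-0.00186 +0.87932 -0.47623]
    [+0.28687 +0.45669 +0.84211]
t = (-0.0744, 0.0464, 0.8115) m
M0: Pc = R·M0+t = (-0.19682, +0.14509, +0.83052); u = 874.0·(-0.19682)/0.83052 + 309.4 = 102.2778, v = 635.7·(+0.14509)/0.83052 + 233.8 = 344.8567
M1: Pc = R·M1+t = (+0.01777, +0.14468, +0.89478); u = 874.0·(+0.01777)/0.89478 + 309.4 = 326.7543, v = 635.7·(+0.14468)/0.89478 + 233.8 = 336.5856
M2: Pc = R·M2+t = (+0.04802, -0.05229, +0.79248); u = 874.0·(+0.04802)/0.79248 + 309.4 = 362.3576, v = 635.7·(-0.05229)/0.79248 + 233.8 = 191.8535
M3: Pc = R·M3+t = (-0.16657, -0.05188, +0.72822); u = 874.0·(-0.16657)/0.72822 + 309.4 = 109.4893, v = 635.7·(-0.05188)/0.72822 + 233.8 = 188.5154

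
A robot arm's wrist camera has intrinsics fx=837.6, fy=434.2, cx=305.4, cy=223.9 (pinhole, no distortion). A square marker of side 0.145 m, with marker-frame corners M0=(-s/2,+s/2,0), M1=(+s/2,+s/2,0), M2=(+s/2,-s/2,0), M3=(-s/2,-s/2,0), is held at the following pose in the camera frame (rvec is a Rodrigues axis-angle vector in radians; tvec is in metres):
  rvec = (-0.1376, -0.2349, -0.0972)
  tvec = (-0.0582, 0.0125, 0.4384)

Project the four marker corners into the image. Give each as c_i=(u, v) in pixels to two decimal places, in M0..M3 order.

c0=(60.97, 318.48) c1=(343.07, 299.91) c2=(312.36, 163.39) c3=(39.62, 170.21)

Intrinsics K: fx=837.6, fy=434.2, cx=305.4, cy=223.9
Marker side s = 0.145 m; corners in marker frame (Z=0):
  M0 = (-0.0725, +0.0725, 0)
  M1 = (+0.0725, +0.0725, 0)
  M2 = (+0.0725, -0.0725, 0)
  M3 = (-0.0725, -0.0725, 0)
rvec = (-0.1376, -0.2349, -0.0972), |rvec| = θ = 0.28907 rad = 16.562°
Rodrigues: sinθ=0.28506, 1−cosθ=0.04149; R = I + sinθ·[k]× + (1−cosθ)·[k]×²:
    [+0.96791 +0.11190 -0.22500]
    [-0.07980 +0.98591 +0.14703]
    [+0.23828 -0.12435 +0.96320]
t = (-0.0582, 0.0125, 0.4384) m
M0: Pc = R·M0+t = (-0.12026, +0.08976, +0.41211); u = 837.6·(-0.12026)/0.41211 + 305.4 = 60.9732, v = 434.2·(+0.08976)/0.41211 + 223.9 = 318.4759
M1: Pc = R·M1+t = (+0.02009, +0.07819, +0.44666); u = 837.6·(+0.02009)/0.44666 + 305.4 = 343.0671, v = 434.2·(+0.07819)/0.44666 + 223.9 = 299.9114
M2: Pc = R·M2+t = (+0.00386, -0.06476, +0.46469); u = 837.6·(+0.00386)/0.46469 + 305.4 = 312.3590, v = 434.2·(-0.06476)/0.46469 + 223.9 = 163.3855
M3: Pc = R·M3+t = (-0.13649, -0.05319, +0.43014); u = 837.6·(-0.13649)/0.43014 + 305.4 = 39.6239, v = 434.2·(-0.05319)/0.43014 + 223.9 = 170.2054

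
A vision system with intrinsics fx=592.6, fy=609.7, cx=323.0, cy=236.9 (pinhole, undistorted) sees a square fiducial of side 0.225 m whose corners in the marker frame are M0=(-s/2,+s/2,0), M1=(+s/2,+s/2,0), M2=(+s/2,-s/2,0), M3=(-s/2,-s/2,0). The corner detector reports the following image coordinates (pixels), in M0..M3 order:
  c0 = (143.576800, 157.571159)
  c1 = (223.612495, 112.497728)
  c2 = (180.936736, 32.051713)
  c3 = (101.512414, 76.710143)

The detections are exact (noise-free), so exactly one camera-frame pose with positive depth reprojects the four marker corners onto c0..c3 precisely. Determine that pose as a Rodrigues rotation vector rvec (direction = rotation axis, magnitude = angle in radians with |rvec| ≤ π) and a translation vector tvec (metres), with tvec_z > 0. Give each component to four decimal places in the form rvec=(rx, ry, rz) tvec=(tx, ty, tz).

Intrinsics K: fx=592.6, fy=609.7, cx=323.0, cy=236.9
Marker side s = 0.225 m; corners in marker frame (Z=0):
  M0 = (-0.1125, +0.1125, 0)
  M1 = (+0.1125, +0.1125, 0)
  M2 = (+0.1125, -0.1125, 0)
  M3 = (-0.1125, -0.1125, 0)
Detected image corners:
  c0 = (143.576800, 157.571159) px
  c1 = (223.612495, 112.497728) px
  c2 = (180.936736, 32.051713) px
  c3 = (101.512414, 76.710143) px
Planar DLT: solve 8×8 A·h = b for H (H[2,2]=1):
  H  [+354.84035 +182.51644 +162.33810]
  H  [-199.11457 +355.08019 +94.53818]
  H  [+0.00302 -0.03568 +1.00000]
B = K⁻¹H; ‖b₁‖=0.681180, ‖b₂‖=0.681180; λ = 2/(‖b₁‖+‖b₂‖) = 1.468041, sign → tz>0 ⇒ λ=+1.468041
r₁ = λ·B[:,0] = (+0.87663,-0.48115,+0.00443); r₂ = λ·B[:,1] = (+0.48070,+0.87532,-0.05239)
r₃ = r₁×r₂ = (+0.02133,+0.04805,+0.99862); SVD([r₁ r₂ r₃]) → R = UVᵀ:
  R  [+0.87663 +0.48070 +0.02133]
  R  [-0.48115 +0.87532 +0.04805]
  R  [+0.00443 -0.05239 +0.99862]
t = (-0.39801, -0.34278, +1.46804) m
tr R = 2.750563; θ = arccos((tr R − 1)/2) = 0.504779 rad = 28.922°
axis k = ((R−Rᵀ)₃₂, (R−Rᵀ)₁₃, (R−Rᵀ)₂₁) / (2 sinθ) = (-0.103842, +0.017468, -0.994440)
rvec = θ·k = (-0.052417, +0.008818, -0.501972)

rvec=(-0.0524, 0.0088, -0.5020) tvec=(-0.3980, -0.3428, 1.4680)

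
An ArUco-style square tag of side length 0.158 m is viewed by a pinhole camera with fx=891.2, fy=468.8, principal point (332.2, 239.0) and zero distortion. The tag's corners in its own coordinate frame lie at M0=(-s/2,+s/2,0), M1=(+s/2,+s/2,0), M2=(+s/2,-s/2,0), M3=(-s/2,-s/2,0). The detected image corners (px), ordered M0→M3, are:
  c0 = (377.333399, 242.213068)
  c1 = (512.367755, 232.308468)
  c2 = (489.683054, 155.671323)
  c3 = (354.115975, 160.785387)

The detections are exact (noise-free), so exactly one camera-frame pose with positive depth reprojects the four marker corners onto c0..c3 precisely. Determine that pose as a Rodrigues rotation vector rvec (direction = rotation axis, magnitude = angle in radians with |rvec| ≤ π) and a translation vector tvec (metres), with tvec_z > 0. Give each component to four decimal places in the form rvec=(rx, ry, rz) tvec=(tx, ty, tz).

Intrinsics K: fx=891.2, fy=468.8, cx=332.2, cy=239.0
Marker side s = 0.158 m; corners in marker frame (Z=0):
  M0 = (-0.0790, +0.0790, 0)
  M1 = (+0.0790, +0.0790, 0)
  M2 = (+0.0790, -0.0790, 0)
  M3 = (-0.0790, -0.0790, 0)
Detected image corners:
  c0 = (377.333399, 242.213068) px
  c1 = (512.367755, 232.308468) px
  c2 = (489.683054, 155.671323) px
  c3 = (354.115975, 160.785387) px
Planar DLT: solve 8×8 A·h = b for H (H[2,2]=1):
  H  [+1020.97079 +128.08240 +435.36946]
  H  [+27.63974 +491.93536 +197.50851]
  H  [+0.37988 -0.03952 +1.00000]
B = K⁻¹H; ‖b₁‖=1.081894, ‖b₂‖=1.081894; λ = 2/(‖b₁‖+‖b₂‖) = 0.924305, sign → tz>0 ⇒ λ=+0.924305
r₁ = λ·B[:,0] = (+0.92801,-0.12451,+0.35113); r₂ = λ·B[:,1] = (+0.14646,+0.98854,-0.03653)
r₃ = r₁×r₂ = (-0.34256,+0.08532,+0.93561); SVD([r₁ r₂ r₃]) → R = UVᵀ:
  R  [+0.92801 +0.14646 -0.34256]
  R  [-0.12451 +0.98854 +0.08532]
  R  [+0.35113 -0.03653 +0.93561]
t = (+0.10700, -0.08181, +0.92431) m
tr R = 2.852169; θ = arccos((tr R − 1)/2) = 0.386897 rad = 22.168°
axis k = ((R−Rᵀ)₃₂, (R−Rᵀ)₁₃, (R−Rᵀ)₂₁) / (2 sinθ) = (-0.161472, -0.919234, -0.359075)
rvec = θ·k = (-0.062473, -0.355649, -0.138925)

rvec=(-0.0625, -0.3556, -0.1389) tvec=(0.1070, -0.0818, 0.9243)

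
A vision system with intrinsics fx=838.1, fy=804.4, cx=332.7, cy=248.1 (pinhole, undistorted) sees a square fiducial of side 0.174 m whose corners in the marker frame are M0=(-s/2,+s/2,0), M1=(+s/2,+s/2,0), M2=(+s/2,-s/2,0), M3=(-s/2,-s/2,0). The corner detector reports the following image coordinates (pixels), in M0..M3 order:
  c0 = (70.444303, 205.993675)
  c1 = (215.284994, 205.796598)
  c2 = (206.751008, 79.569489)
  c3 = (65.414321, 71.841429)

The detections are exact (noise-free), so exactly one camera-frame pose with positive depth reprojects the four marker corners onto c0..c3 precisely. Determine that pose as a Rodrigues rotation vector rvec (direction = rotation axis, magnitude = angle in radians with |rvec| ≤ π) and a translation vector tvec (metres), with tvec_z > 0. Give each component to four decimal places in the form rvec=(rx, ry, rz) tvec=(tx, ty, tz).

Intrinsics K: fx=838.1, fy=804.4, cx=332.7, cy=248.1
Marker side s = 0.174 m; corners in marker frame (Z=0):
  M0 = (-0.0870, +0.0870, 0)
  M1 = (+0.0870, +0.0870, 0)
  M2 = (+0.0870, -0.0870, 0)
  M3 = (-0.0870, -0.0870, 0)
Detected image corners:
  c0 = (70.444303, 205.993675) px
  c1 = (215.284994, 205.796598) px
  c2 = (206.751008, 79.569489) px
  c3 = (65.414321, 71.841429) px
Planar DLT: solve 8×8 A·h = b for H (H[2,2]=1):
  H  [+871.64104 +17.31535 +141.63313]
  H  [+71.85330 +725.33333 +139.96619]
  H  [+0.35441 -0.15754 +1.00000]
B = K⁻¹H; ‖b₁‖=0.966851, ‖b₂‖=0.966851; λ = 2/(‖b₁‖+‖b₂‖) = 1.034285, sign → tz>0 ⇒ λ=+1.034285
r₁ = λ·B[:,0] = (+0.93017,-0.02067,+0.36656); r₂ = λ·B[:,1] = (+0.08605,+0.98288,-0.16294)
r₃ = r₁×r₂ = (-0.35691,+0.18310,+0.91602); SVD([r₁ r₂ r₃]) → R = UVᵀ:
  R  [+0.93017 +0.08605 -0.35691]
  R  [-0.02067 +0.98288 +0.18310]
  R  [+0.36656 -0.16294 +0.91602]
t = (-0.23579, -0.13904, +1.03429) m
tr R = 2.829061; θ = arccos((tr R − 1)/2) = 0.416451 rad = 23.861°
axis k = ((R−Rᵀ)₃₂, (R−Rᵀ)₁₃, (R−Rᵀ)₂₁) / (2 sinθ) = (-0.427715, -0.894237, -0.131908)
rvec = θ·k = (-0.178122, -0.372406, -0.054933)

rvec=(-0.1781, -0.3724, -0.0549) tvec=(-0.2358, -0.1390, 1.0343)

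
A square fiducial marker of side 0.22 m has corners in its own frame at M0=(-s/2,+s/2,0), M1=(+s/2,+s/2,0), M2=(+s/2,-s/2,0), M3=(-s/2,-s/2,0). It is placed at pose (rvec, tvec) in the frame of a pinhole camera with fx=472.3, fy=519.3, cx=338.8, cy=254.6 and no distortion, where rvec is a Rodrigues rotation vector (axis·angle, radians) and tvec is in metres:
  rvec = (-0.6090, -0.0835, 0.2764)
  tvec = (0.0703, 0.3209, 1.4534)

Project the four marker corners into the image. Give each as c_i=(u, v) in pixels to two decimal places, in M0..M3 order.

c0=(318.17, 395.15) c1=(389.92, 418.29) c2=(401.52, 345.51) c3=(335.74, 324.34)

Intrinsics K: fx=472.3, fy=519.3, cx=338.8, cy=254.6
Marker side s = 0.22 m; corners in marker frame (Z=0):
  M0 = (-0.1100, +0.1100, 0)
  M1 = (+0.1100, +0.1100, 0)
  M2 = (+0.1100, -0.1100, 0)
  M3 = (-0.1100, -0.1100, 0)
rvec = (-0.6090, -0.0835, 0.2764), |rvec| = θ = 0.67398 rad = 38.616°
Rodrigues: sinθ=0.62410, 1−cosθ=0.21866; R = I + sinθ·[k]× + (1−cosθ)·[k]×²:
    [+0.95987 -0.23147 -0.15835]
    [+0.28042 +0.78470 +0.55282]
    [-0.00371 -0.57504 +0.81812]
t = (0.0703, 0.3209, 1.4534) m
M0: Pc = R·M0+t = (-0.06075, +0.37637, +1.39055); u = 472.3·(-0.06075)/1.39055 + 338.8 = 318.1673, v = 519.3·(+0.37637)/1.39055 + 254.6 = 395.1550
M1: Pc = R·M1+t = (+0.15042, +0.43806, +1.38974); u = 472.3·(+0.15042)/1.38974 + 338.8 = 389.9214, v = 519.3·(+0.43806)/1.38974 + 254.6 = 418.2901
M2: Pc = R·M2+t = (+0.20135, +0.26543, +1.51625); u = 472.3·(+0.20135)/1.51625 + 338.8 = 401.5181, v = 519.3·(+0.26543)/1.51625 + 254.6 = 345.5071
M3: Pc = R·M3+t = (-0.00982, +0.20374, +1.51706); u = 472.3·(-0.00982)/1.51706 + 338.8 = 335.7414, v = 519.3·(+0.20374)/1.51706 + 254.6 = 324.3403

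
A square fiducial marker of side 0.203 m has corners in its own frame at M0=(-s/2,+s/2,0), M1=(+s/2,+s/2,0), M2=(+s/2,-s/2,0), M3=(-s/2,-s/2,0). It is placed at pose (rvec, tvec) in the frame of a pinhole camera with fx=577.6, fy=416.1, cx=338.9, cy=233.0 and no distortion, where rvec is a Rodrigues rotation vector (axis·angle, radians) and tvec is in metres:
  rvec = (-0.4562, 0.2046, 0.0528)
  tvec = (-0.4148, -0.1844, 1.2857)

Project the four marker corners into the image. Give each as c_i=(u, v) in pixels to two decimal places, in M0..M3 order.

c0=(99.32, 202.07) c1=(184.99, 201.34) c2=(203.93, 145.57) c3=(123.23, 148.00)

Intrinsics K: fx=577.6, fy=416.1, cx=338.9, cy=233.0
Marker side s = 0.203 m; corners in marker frame (Z=0):
  M0 = (-0.1015, +0.1015, 0)
  M1 = (+0.1015, +0.1015, 0)
  M2 = (+0.1015, -0.1015, 0)
  M3 = (-0.1015, -0.1015, 0)
rvec = (-0.4562, 0.2046, 0.0528), |rvec| = θ = 0.50276 rad = 28.806°
Rodrigues: sinθ=0.48185, 1−cosθ=0.12374; R = I + sinθ·[k]× + (1−cosθ)·[k]×²:
    [+0.97814 -0.09630 +0.18430]
    [+0.00491 +0.89675 +0.44251]
    [-0.20788 -0.43193 +0.87762]
t = (-0.4148, -0.1844, 1.2857) m
M0: Pc = R·M0+t = (-0.52386, -0.09388, +1.26296); u = 577.6·(-0.52386)/1.26296 + 338.9 = 99.3205, v = 416.1·(-0.09388)/1.26296 + 233.0 = 202.0705
M1: Pc = R·M1+t = (-0.32529, -0.09288, +1.22076); u = 577.6·(-0.32529)/1.22076 + 338.9 = 184.9882, v = 416.1·(-0.09288)/1.22076 + 233.0 = 201.3410
M2: Pc = R·M2+t = (-0.30574, -0.27492, +1.30844); u = 577.6·(-0.30574)/1.30844 + 338.9 = 203.9318, v = 416.1·(-0.27492)/1.30844 + 233.0 = 145.5716
M3: Pc = R·M3+t = (-0.50431, -0.27592, +1.35064); u = 577.6·(-0.50431)/1.35064 + 338.9 = 123.2337, v = 416.1·(-0.27592)/1.35064 + 233.0 = 147.9962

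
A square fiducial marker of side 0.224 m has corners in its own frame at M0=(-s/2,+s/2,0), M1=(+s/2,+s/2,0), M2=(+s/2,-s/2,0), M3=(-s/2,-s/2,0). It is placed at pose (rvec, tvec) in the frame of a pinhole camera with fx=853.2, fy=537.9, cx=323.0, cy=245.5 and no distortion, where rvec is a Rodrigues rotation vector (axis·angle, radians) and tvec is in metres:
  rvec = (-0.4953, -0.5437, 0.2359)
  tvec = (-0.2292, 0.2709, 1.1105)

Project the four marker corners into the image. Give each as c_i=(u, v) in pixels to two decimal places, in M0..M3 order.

c0=(41.07, 421.44) c1=(210.43, 443.17) c2=(234.34, 339.77) c3=(84.30, 311.24)

Intrinsics K: fx=853.2, fy=537.9, cx=323.0, cy=245.5
Marker side s = 0.224 m; corners in marker frame (Z=0):
  M0 = (-0.1120, +0.1120, 0)
  M1 = (+0.1120, +0.1120, 0)
  M2 = (+0.1120, -0.1120, 0)
  M3 = (-0.1120, -0.1120, 0)
rvec = (-0.4953, -0.5437, 0.2359), |rvec| = θ = 0.77239 rad = 44.254°
Rodrigues: sinθ=0.69785, 1−cosθ=0.28375; R = I + sinθ·[k]× + (1−cosθ)·[k]×²:
    [+0.83293 -0.08505 -0.54680]
    [+0.34122 +0.85685 +0.38650]
    [+0.43566 -0.50850 +0.74272]
t = (-0.2292, 0.2709, 1.1105) m
M0: Pc = R·M0+t = (-0.33201, +0.32865, +1.00475); u = 853.2·(-0.33201)/1.00475 + 323.0 = 41.0662, v = 537.9·(+0.32865)/1.00475 + 245.5 = 421.4447
M1: Pc = R·M1+t = (-0.14544, +0.40508, +1.10234); u = 853.2·(-0.14544)/1.10234 + 323.0 = 210.4331, v = 537.9·(+0.40508)/1.10234 + 245.5 = 443.1652
M2: Pc = R·M2+t = (-0.12639, +0.21315, +1.21625); u = 853.2·(-0.12639)/1.21625 + 323.0 = 234.3397, v = 537.9·(+0.21315)/1.21625 + 245.5 = 339.7680
M3: Pc = R·M3+t = (-0.31296, +0.13672, +1.11866); u = 853.2·(-0.31296)/1.11866 + 323.0 = 84.3037, v = 537.9·(+0.13672)/1.11866 + 245.5 = 311.2392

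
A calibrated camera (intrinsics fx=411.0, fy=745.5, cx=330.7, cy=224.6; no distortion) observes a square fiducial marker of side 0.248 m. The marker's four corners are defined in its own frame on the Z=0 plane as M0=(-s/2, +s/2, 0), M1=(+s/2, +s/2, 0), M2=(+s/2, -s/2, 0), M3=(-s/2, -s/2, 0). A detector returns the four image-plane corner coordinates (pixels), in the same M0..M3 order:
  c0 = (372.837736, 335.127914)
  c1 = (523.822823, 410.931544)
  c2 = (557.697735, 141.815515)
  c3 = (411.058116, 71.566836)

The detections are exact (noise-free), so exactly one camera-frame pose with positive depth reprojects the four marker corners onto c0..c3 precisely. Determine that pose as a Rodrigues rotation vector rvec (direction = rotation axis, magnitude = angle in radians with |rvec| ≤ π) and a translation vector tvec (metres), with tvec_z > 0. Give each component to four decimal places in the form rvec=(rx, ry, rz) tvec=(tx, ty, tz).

Intrinsics K: fx=411.0, fy=745.5, cx=330.7, cy=224.6
Marker side s = 0.248 m; corners in marker frame (Z=0):
  M0 = (-0.1240, +0.1240, 0)
  M1 = (+0.1240, +0.1240, 0)
  M2 = (+0.1240, -0.1240, 0)
  M3 = (-0.1240, -0.1240, 0)
Detected image corners:
  c0 = (372.837736, 335.127914) px
  c1 = (523.822823, 410.931544) px
  c2 = (557.697735, 141.815515) px
  c3 = (411.058116, 71.566836) px
Planar DLT: solve 8×8 A·h = b for H (H[2,2]=1):
  H  [+577.24972 -205.80640 +466.19527]
  H  [+282.62601 +1042.81259 +237.50177]
  H  [-0.04859 -0.12952 +1.00000]
B = K⁻¹H; ‖b₁‖=1.497120, ‖b₂‖=1.497120; λ = 2/(‖b₁‖+‖b₂‖) = 0.667949, sign → tz>0 ⇒ λ=+0.667949
r₁ = λ·B[:,0] = (+0.96425,+0.26300,-0.03245); r₂ = λ·B[:,1] = (-0.26486,+0.96040,-0.08651)
r₃ = r₁×r₂ = (+0.00842,+0.09201,+0.99572); SVD([r₁ r₂ r₃]) → R = UVᵀ:
  R  [+0.96425 -0.26486 +0.00842]
  R  [+0.26300 +0.96040 +0.09201]
  R  [-0.03245 -0.08651 +0.99572]
t = (+0.22020, +0.01156, +0.66795) m
tr R = 2.920368; θ = arccos((tr R − 1)/2) = 0.283136 rad = 16.222°
axis k = ((R−Rᵀ)₃₂, (R−Rᵀ)₁₃, (R−Rᵀ)₂₁) / (2 sinθ) = (-0.319513, +0.073150, +0.944754)
rvec = θ·k = (-0.090465, +0.020711, +0.267494)

rvec=(-0.0905, 0.0207, 0.2675) tvec=(0.2202, 0.0116, 0.6679)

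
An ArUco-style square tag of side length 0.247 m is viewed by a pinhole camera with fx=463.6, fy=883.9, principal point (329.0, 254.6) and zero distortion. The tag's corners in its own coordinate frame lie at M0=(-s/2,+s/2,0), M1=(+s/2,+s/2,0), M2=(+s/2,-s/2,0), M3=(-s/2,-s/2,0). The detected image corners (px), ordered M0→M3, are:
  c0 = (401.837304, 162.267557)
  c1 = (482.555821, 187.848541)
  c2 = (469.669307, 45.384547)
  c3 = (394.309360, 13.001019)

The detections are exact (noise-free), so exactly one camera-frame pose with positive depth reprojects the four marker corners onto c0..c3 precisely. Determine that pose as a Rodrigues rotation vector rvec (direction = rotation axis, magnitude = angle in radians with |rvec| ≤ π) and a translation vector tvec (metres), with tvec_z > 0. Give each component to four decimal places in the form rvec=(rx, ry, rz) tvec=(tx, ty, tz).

rvec=(-0.4066, -0.3448, 0.0486) tvec=(0.2996, -0.2230, 1.2730)

Intrinsics K: fx=463.6, fy=883.9, cx=329.0, cy=254.6
Marker side s = 0.247 m; corners in marker frame (Z=0):
  M0 = (-0.1235, +0.1235, 0)
  M1 = (+0.1235, +0.1235, 0)
  M2 = (+0.1235, -0.1235, 0)
  M3 = (-0.1235, -0.1235, 0)
Detected image corners:
  c0 = (401.837304, 162.267557) px
  c1 = (482.555821, 187.848541) px
  c2 = (469.669307, 45.384547) px
  c3 = (394.309360, 13.001019) px
Planar DLT: solve 8×8 A·h = b for H (H[2,2]=1):
  H  [+425.04827 -94.17404 +438.10448]
  H  [+143.45371 +558.38422 +99.77468]
  H  [+0.25056 -0.31077 +1.00000]
B = K⁻¹H; ‖b₁‖=0.785538, ‖b₂‖=0.785538; λ = 2/(‖b₁‖+‖b₂‖) = 1.273013, sign → tz>0 ⇒ λ=+1.273013
r₁ = λ·B[:,0] = (+0.94080,+0.11473,+0.31896); r₂ = λ·B[:,1] = (+0.02216,+0.91815,-0.39561)
r₃ = r₁×r₂ = (-0.33824,+0.37926,+0.86125); SVD([r₁ r₂ r₃]) → R = UVᵀ:
  R  [+0.94080 +0.02216 -0.33824]
  R  [+0.11473 +0.91815 +0.37926]
  R  [+0.31896 -0.39561 +0.86125]
t = (+0.29959, -0.22298, +1.27301) m
tr R = 2.720200; θ = arccos((tr R − 1)/2) = 0.535330 rad = 30.672°
axis k = ((R−Rᵀ)₃₂, (R−Rᵀ)₁₃, (R−Rᵀ)₂₁) / (2 sinθ) = (-0.759490, -0.644160, +0.090738)
rvec = θ·k = (-0.406578, -0.344838, +0.048575)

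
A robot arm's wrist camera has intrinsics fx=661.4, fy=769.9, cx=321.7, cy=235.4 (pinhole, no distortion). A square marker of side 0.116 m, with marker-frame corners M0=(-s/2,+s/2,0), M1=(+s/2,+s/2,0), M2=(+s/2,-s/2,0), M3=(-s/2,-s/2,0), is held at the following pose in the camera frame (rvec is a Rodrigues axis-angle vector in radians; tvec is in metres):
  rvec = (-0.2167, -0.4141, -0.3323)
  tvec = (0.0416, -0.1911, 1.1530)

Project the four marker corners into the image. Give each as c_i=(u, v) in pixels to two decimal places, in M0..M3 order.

Intrinsics K: fx=661.4, fy=769.9, cx=321.7, cy=235.4
Marker side s = 0.116 m; corners in marker frame (Z=0):
  M0 = (-0.0580, +0.0580, 0)
  M1 = (+0.0580, +0.0580, 0)
  M2 = (+0.0580, -0.0580, 0)
  M3 = (-0.0580, -0.0580, 0)
rvec = (-0.2167, -0.4141, -0.3323), |rvec| = θ = 0.57346 rad = 32.857°
Rodrigues: sinθ=0.54255, 1−cosθ=0.15997; R = I + sinθ·[k]× + (1−cosθ)·[k]×²:
    [+0.86287 +0.35804 -0.35674]
    [-0.27073 +0.92344 +0.27195]
    [+0.42680 -0.13808 +0.89374]
t = (0.0416, -0.1911, 1.1530) m
M0: Pc = R·M0+t = (+0.01232, -0.12184, +1.12024); u = 661.4·(+0.01232)/1.12024 + 321.7 = 328.9736, v = 769.9·(-0.12184)/1.12024 + 235.4 = 151.6650
M1: Pc = R·M1+t = (+0.11241, -0.15324, +1.16975); u = 661.4·(+0.11241)/1.16975 + 321.7 = 385.2605, v = 769.9·(-0.15324)/1.16975 + 235.4 = 134.5391
M2: Pc = R·M2+t = (+0.07088, -0.26036, +1.18576); u = 661.4·(+0.07088)/1.18576 + 321.7 = 361.2360, v = 769.9·(-0.26036)/1.18576 + 235.4 = 66.3504
M3: Pc = R·M3+t = (-0.02921, -0.22896, +1.13625); u = 661.4·(-0.02921)/1.13625 + 321.7 = 304.6958, v = 769.9·(-0.22896)/1.13625 + 235.4 = 80.2638

c0=(328.97, 151.67) c1=(385.26, 134.54) c2=(361.24, 66.35) c3=(304.70, 80.26)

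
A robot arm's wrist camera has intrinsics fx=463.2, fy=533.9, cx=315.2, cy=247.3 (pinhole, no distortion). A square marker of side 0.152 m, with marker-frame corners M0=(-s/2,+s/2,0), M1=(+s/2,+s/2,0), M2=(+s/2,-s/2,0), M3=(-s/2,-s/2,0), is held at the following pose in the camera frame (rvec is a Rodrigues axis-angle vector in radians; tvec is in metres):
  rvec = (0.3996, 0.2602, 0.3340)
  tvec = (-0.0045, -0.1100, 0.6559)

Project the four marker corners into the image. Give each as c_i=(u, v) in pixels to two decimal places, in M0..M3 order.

c0=(253.13, 192.63) c1=(345.95, 234.46) c2=(379.73, 117.67) c3=(276.17, 76.69)

Intrinsics K: fx=463.2, fy=533.9, cx=315.2, cy=247.3
Marker side s = 0.152 m; corners in marker frame (Z=0):
  M0 = (-0.0760, +0.0760, 0)
  M1 = (+0.0760, +0.0760, 0)
  M2 = (+0.0760, -0.0760, 0)
  M3 = (-0.0760, -0.0760, 0)
rvec = (0.3996, 0.2602, 0.3340), |rvec| = θ = 0.58219 rad = 33.357°
Rodrigues: sinθ=0.54985, 1−cosθ=0.16474; R = I + sinθ·[k]× + (1−cosθ)·[k]×²:
    [+0.91287 -0.26491 +0.31062]
    [+0.36599 +0.86817 -0.33517]
    [-0.18088 +0.41965 +0.88948]
t = (-0.0045, -0.1100, 0.6559) m
M0: Pc = R·M0+t = (-0.09401, -0.07183, +0.70154); u = 463.2·(-0.09401)/0.70154 + 315.2 = 253.1276, v = 533.9·(-0.07183)/0.70154 + 247.3 = 192.6314
M1: Pc = R·M1+t = (+0.04474, -0.01620, +0.67405); u = 463.2·(+0.04474)/0.67405 + 315.2 = 345.9484, v = 533.9·(-0.01620)/0.67405 + 247.3 = 234.4649
M2: Pc = R·M2+t = (+0.08501, -0.14817, +0.61026); u = 463.2·(+0.08501)/0.61026 + 315.2 = 379.7257, v = 533.9·(-0.14817)/0.61026 + 247.3 = 117.6736
M3: Pc = R·M3+t = (-0.05374, -0.20380, +0.63775); u = 463.2·(-0.05374)/0.63775 + 315.2 = 276.1651, v = 533.9·(-0.20380)/0.63775 + 247.3 = 76.6909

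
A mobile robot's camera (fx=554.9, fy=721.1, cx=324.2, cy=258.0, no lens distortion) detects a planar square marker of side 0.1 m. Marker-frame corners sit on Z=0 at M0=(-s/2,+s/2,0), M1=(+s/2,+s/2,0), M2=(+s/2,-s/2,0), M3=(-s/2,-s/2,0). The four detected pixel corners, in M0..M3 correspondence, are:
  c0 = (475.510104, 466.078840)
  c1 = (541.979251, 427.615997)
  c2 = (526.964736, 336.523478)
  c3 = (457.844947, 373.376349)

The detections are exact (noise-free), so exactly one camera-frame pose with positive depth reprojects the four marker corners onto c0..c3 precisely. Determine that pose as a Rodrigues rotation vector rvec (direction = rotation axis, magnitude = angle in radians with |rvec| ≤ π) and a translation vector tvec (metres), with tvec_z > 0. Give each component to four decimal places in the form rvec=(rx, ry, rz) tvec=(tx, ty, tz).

rvec=(0.1899, -0.2505, -0.3096) tvec=(0.2231, 0.1390, 0.6993)

Intrinsics K: fx=554.9, fy=721.1, cx=324.2, cy=258.0
Marker side s = 0.1 m; corners in marker frame (Z=0):
  M0 = (-0.0500, +0.0500, 0)
  M1 = (+0.0500, +0.0500, 0)
  M2 = (+0.0500, -0.0500, 0)
  M3 = (-0.0500, -0.0500, 0)
Detected image corners:
  c0 = (475.510104, 466.078840) px
  c1 = (541.979251, 427.615997) px
  c2 = (526.964736, 336.523478) px
  c3 = (457.844947, 373.376349) px
Planar DLT: solve 8×8 A·h = b for H (H[2,2]=1):
  H  [+830.53980 +322.08262 +501.22179]
  H  [-254.32799 +1046.10072 +401.34051]
  H  [+0.30526 +0.31741 +1.00000]
B = K⁻¹H; ‖b₁‖=1.429930, ‖b₂‖=1.429930; λ = 2/(‖b₁‖+‖b₂‖) = 0.699335, sign → tz>0 ⇒ λ=+0.699335
r₁ = λ·B[:,0] = (+0.92200,-0.32303,+0.21348); r₂ = λ·B[:,1] = (+0.27623,+0.93511,+0.22197)
r₃ = r₁×r₂ = (-0.27133,-0.14569,+0.95140); SVD([r₁ r₂ r₃]) → R = UVᵀ:
  R  [+0.92200 +0.27623 -0.27133]
  R  [-0.32303 +0.93511 -0.14569]
  R  [+0.21348 +0.22197 +0.95140]
t = (+0.22310, +0.13901, +0.69934) m
tr R = 2.808499; θ = arccos((tr R − 1)/2) = 0.441178 rad = 25.278°
axis k = ((R−Rᵀ)₃₂, (R−Rᵀ)₁₃, (R−Rᵀ)₂₁) / (2 sinθ) = (+0.430517, -0.567687, -0.701703)
rvec = θ·k = (+0.189934, -0.250451, -0.309576)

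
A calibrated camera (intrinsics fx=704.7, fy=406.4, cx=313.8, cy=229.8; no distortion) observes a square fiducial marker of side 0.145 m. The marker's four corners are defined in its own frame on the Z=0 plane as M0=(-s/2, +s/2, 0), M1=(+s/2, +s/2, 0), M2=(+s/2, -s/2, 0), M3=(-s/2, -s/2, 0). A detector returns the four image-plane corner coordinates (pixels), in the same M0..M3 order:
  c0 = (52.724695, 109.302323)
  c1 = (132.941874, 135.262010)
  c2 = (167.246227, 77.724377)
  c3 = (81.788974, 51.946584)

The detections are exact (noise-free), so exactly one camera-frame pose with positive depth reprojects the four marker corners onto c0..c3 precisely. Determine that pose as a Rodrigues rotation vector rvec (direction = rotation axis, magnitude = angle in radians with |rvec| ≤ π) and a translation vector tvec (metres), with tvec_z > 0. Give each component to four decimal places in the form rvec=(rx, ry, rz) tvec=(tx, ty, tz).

rvec=(0.3159, 0.2755, 0.4837) tvec=(-0.2878, -0.3284, 0.9839)

Intrinsics K: fx=704.7, fy=406.4, cx=313.8, cy=229.8
Marker side s = 0.145 m; corners in marker frame (Z=0):
  M0 = (-0.0725, +0.0725, 0)
  M1 = (+0.0725, +0.0725, 0)
  M2 = (+0.0725, -0.0725, 0)
  M3 = (-0.0725, -0.0725, 0)
Detected image corners:
  c0 = (52.724695, 109.302323) px
  c1 = (132.941874, 135.262010) px
  c2 = (167.246227, 77.724377) px
  c3 = (81.788974, 51.946584) px
Planar DLT: solve 8×8 A·h = b for H (H[2,2]=1):
  H  [+550.57601 -178.59839 +107.69701]
  H  [+160.99970 +430.32769 +94.14436]
  H  [-0.18621 +0.36503 +1.00000]
B = K⁻¹H; ‖b₁‖=1.016364, ‖b₂‖=1.016364; λ = 2/(‖b₁‖+‖b₂‖) = 0.983899, sign → tz>0 ⇒ λ=+0.983899
r₁ = λ·B[:,0] = (+0.85030,+0.49338,-0.18322); r₂ = λ·B[:,1] = (-0.40929,+0.83874,+0.35916)
r₃ = r₁×r₂ = (+0.33087,-0.23040,+0.91512); SVD([r₁ r₂ r₃]) → R = UVᵀ:
  R  [+0.85030 -0.40929 +0.33087]
  R  [+0.49338 +0.83874 -0.23040]
  R  [-0.18322 +0.35916 +0.91512]
t = (-0.28776, -0.32842, +0.98390) m
tr R = 2.604157; θ = arccos((tr R − 1)/2) = 0.640029 rad = 36.671°
axis k = ((R−Rᵀ)₃₂, (R−Rᵀ)₁₃, (R−Rᵀ)₂₁) / (2 sinθ) = (+0.493586, +0.430402, +0.755729)
rvec = θ·k = (+0.315909, +0.275470, +0.483689)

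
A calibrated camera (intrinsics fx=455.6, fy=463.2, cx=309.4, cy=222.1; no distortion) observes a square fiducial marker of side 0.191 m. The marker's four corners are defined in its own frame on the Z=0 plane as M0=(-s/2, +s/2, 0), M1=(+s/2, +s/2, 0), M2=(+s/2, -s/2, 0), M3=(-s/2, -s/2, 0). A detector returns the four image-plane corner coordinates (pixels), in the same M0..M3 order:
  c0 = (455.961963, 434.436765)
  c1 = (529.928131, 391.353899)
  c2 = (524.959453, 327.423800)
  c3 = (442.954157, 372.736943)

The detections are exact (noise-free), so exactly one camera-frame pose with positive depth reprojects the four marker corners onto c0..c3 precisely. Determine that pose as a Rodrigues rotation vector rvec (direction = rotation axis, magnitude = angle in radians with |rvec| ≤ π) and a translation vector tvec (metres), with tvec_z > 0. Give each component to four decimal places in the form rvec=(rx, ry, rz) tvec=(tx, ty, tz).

rvec=(0.4676, -0.2699, -0.3724) tvec=(0.3678, 0.3228, 0.9312)

Intrinsics K: fx=455.6, fy=463.2, cx=309.4, cy=222.1
Marker side s = 0.191 m; corners in marker frame (Z=0):
  M0 = (-0.0955, +0.0955, 0)
  M1 = (+0.0955, +0.0955, 0)
  M2 = (+0.0955, -0.0955, 0)
  M3 = (-0.0955, -0.0955, 0)
Detected image corners:
  c0 = (455.961963, 434.436765) px
  c1 = (529.928131, 391.353899) px
  c2 = (524.959453, 327.423800) px
  c3 = (442.954157, 372.736943) px
Planar DLT: solve 8×8 A·h = b for H (H[2,2]=1):
  H  [+494.84681 +300.22538 +489.34144]
  H  [-162.70638 +526.98262 +382.66623]
  H  [+0.17932 +0.51904 +1.00000]
B = K⁻¹H; ‖b₁‖=1.073939, ‖b₂‖=1.073939; λ = 2/(‖b₁‖+‖b₂‖) = 0.931152, sign → tz>0 ⇒ λ=+0.931152
r₁ = λ·B[:,0] = (+0.89797,-0.40714,+0.16697); r₂ = λ·B[:,1] = (+0.28538,+0.82763,+0.48331)
r₃ = r₁×r₂ = (-0.33497,-0.38635,+0.85938); SVD([r₁ r₂ r₃]) → R = UVᵀ:
  R  [+0.89797 +0.28538 -0.33497]
  R  [-0.40714 +0.82763 -0.38635]
  R  [+0.16697 +0.48331 +0.85938]
t = (+0.36776, +0.32278, +0.93115) m
tr R = 2.584983; θ = arccos((tr R − 1)/2) = 0.655913 rad = 37.581°
axis k = ((R−Rᵀ)₃₂, (R−Rᵀ)₁₃, (R−Rᵀ)₂₁) / (2 sinθ) = (+0.712967, -0.411503, -0.567752)
rvec = θ·k = (+0.467645, -0.269910, -0.372396)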